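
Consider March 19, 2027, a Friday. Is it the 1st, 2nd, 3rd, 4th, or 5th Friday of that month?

3rd

Day 19 falls in week ⌈19/7⌉ of the month.
Days 1–7 hold the 1st Friday, 8–14 the 2nd, 15–21 the 3rd, 22–28 the 4th, 29–31 the 5th.
19 is in the range for the 3rd.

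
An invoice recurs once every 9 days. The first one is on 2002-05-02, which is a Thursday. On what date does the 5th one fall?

2002-06-07

The 5th occurrence is 4 intervals after the first: 4 × 9 = 36 days after 2002-05-02.
May has 31 days — 29 days to the end of May leaves 7.
7 days into June → 2002-06-07.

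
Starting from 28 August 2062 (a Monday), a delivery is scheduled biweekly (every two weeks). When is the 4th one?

The 4th occurrence is 3 intervals after the first: 3 × 14 = 42 days after 28 August 2062.
August has 31 days — 3 days to the end of August leaves 39.
September has 30 days (9 left).
9 days into October → 9 October 2062.

9 October 2062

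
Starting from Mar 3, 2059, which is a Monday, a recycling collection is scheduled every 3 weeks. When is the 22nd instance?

May 17, 2060

The 22nd occurrence is 21 intervals after the first: 21 × 21 = 441 days after Mar 3, 2059.
Mar has 31 days — 28 days to the end of Mar leaves 413.
From end of Mar to end of 2059 is 275 days (138 left).
Jan has 31 days (107 left).
Feb has 29 days (78 left).
Mar has 31 days (47 left).
Apr has 30 days (17 left).
17 days into May → May 17, 2060.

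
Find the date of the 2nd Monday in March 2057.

The first Monday of March 2057 is March 5.
The 2nd Monday is 1 weeks later: 5 + 7 = 12.

March 12, 2057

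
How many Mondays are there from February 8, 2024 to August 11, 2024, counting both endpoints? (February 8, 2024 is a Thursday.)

February 8, 2024 is a Thursday; the first Monday on or after it is February 12, 2024 (4 days later).
From February 12, 2024 to August 11, 2024: 17 + 31 + 30 + 31 + 30 + 31 + 11 = 181 days (rest of February, March, April, May, June, July, August).
181 ÷ 7 = 25 full weeks with remainder 6, so 25 more Mondays after the first → 26.

26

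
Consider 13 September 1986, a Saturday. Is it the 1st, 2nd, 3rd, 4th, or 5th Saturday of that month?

Day 13 falls in week ⌈13/7⌉ of the month.
Days 1–7 hold the 1st Saturday, 8–14 the 2nd, 15–21 the 3rd, 22–28 the 4th, 29–31 the 5th.
13 is in the range for the 2nd.

2nd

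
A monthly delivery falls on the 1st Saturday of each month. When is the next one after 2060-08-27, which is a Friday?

2060-09-04

August 2060 starts on a Sunday, so its 1st Saturday is 2060-08-07 (6 days in).
That is not after 2060-08-27, so look at September 2060.
September 2060 starts on a Wednesday, so its 1st Saturday is 2060-09-04 (3 days in).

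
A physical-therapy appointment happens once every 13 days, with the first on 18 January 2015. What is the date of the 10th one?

15 May 2015

The 10th occurrence is 9 intervals after the first: 9 × 13 = 117 days after 18 January 2015.
January has 31 days — 13 days to the end of January leaves 104.
February has 28 days (76 left).
March has 31 days (45 left).
April has 30 days (15 left).
15 days into May → 15 May 2015.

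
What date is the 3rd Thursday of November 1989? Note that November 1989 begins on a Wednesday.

16 November 1989

November 1989 begins on a Wednesday, so the first Thursday is November 2 (1 day later).
The 3rd Thursday is 2 weeks later: 2 + 14 = 16.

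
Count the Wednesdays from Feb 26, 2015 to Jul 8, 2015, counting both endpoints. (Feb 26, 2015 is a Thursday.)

Feb 26, 2015 is a Thursday; the first Wednesday on or after it is Mar 4, 2015 (6 days later).
From Mar 4, 2015 to Jul 8, 2015: 27 + 30 + 31 + 30 + 8 = 126 days (rest of Mar, Apr, May, Jun, Jul).
126 ÷ 7 = 18 full weeks with remainder 0, so 18 more Wednesdays after the first → 19.

19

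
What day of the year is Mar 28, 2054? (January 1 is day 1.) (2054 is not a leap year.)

Days in months before Mar: 31 + 28 = 59.
Plus 28 days into Mar → day 87.

87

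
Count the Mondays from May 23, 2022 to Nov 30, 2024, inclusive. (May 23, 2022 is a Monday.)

May 23, 2022 is a Monday; the first Monday on or after it is May 23, 2022.
From May 23, 2022 to Nov 30, 2024: 222 + 365 + 335 = 922 days (rest of 2022, 2023, to Nov 30, 2024 in 2024).
922 ÷ 7 = 131 full weeks with remainder 5, so 131 more Mondays after the first → 132.

132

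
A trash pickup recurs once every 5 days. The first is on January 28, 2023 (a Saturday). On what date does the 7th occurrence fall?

February 27, 2023

The 7th occurrence is 6 intervals after the first: 6 × 5 = 30 days after January 28, 2023.
January has 31 days — 3 days to the end of January leaves 27.
27 days into February → February 27, 2023.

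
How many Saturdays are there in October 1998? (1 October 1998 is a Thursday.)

1 October 1998 is a Thursday; the first Saturday on or after it is 3 October 1998 (2 days later).
From 3 October 1998 to 31 October 1998 is 31 − 3 = 28 days.
28 ÷ 7 = 4 full weeks with remainder 0, so 4 more Saturdays after the first → 5.

5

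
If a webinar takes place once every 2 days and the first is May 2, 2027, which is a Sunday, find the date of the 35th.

The 35th occurrence is 34 intervals after the first: 34 × 2 = 68 days after May 2, 2027.
May has 31 days — 29 days to the end of May leaves 39.
Jun has 30 days (9 left).
9 days into Jul → Jul 9, 2027.

Jul 9, 2027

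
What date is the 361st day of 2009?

January has 31 days (361 − 31 = 330 remain).
February has 28 days (330 − 28 = 302 remain).
March has 31 days (302 − 31 = 271 remain).
April has 30 days (271 − 30 = 241 remain).
May has 31 days (241 − 31 = 210 remain).
June has 30 days (210 − 30 = 180 remain).
July has 31 days (180 − 31 = 149 remain).
August has 31 days (149 − 31 = 118 remain).
September has 30 days (118 − 30 = 88 remain).
October has 31 days (88 − 31 = 57 remain).
November has 30 days (57 − 30 = 27 remain).
27 into December → December 27.

2009-12-27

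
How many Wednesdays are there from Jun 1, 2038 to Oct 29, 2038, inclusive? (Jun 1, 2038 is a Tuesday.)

Jun 1, 2038 is a Tuesday; the first Wednesday on or after it is Jun 2, 2038 (1 day later).
From Jun 2, 2038 to Oct 29, 2038: 28 + 31 + 31 + 30 + 29 = 149 days (rest of Jun, Jul, Aug, Sep, Oct).
149 ÷ 7 = 21 full weeks with remainder 2, so 21 more Wednesdays after the first → 22.

22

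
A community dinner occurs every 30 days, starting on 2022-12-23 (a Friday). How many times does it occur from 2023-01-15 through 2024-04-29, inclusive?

Occurrences land 30·i days after 2022-12-23 for i = 0, 1, 2, …
2023-01-15 is 23 days after the start; 23 ÷ 30 = 0 remainder 23; since the remainder is 23, round up to i = 1. First occurrence in the window: #2 on 2023-01-22 (1×30 = 30 days in).
2024-04-29 is 493 days after the start; 493 ÷ 30 = 16 remainder 13. Last occurrence in the window: #17 on 2024-04-16.
Occurrences #2 through #17: 16 in total.

16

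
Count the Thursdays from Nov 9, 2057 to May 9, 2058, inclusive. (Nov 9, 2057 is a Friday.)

26

Nov 9, 2057 is a Friday; the first Thursday on or after it is Nov 15, 2057 (6 days later).
From Nov 15, 2057 to May 9, 2058: 15 + 31 + 31 + 28 + 31 + 30 + 9 = 175 days (rest of Nov, Dec, Jan, Feb, Mar, Apr, May).
175 ÷ 7 = 25 full weeks with remainder 0, so 25 more Thursdays after the first → 26.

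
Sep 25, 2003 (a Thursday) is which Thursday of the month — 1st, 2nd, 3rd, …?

Day 25 falls in week ⌈25/7⌉ of the month.
Days 1–7 hold the 1st Thursday, 8–14 the 2nd, 15–21 the 3rd, 22–28 the 4th, 29–31 the 5th.
25 is in the range for the 4th.

4th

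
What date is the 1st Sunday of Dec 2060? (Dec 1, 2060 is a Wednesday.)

Dec 5, 2060

Dec 2060 begins on a Wednesday, so the first Sunday is Dec 5 (4 days later).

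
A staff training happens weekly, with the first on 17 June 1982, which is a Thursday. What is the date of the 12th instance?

The 12th occurrence is 11 intervals after the first: 11 × 7 = 77 days after 17 June 1982.
June has 30 days — 13 days to the end of June leaves 64.
July has 31 days (33 left).
August has 31 days (2 left).
2 days into September → 2 September 1982.

2 September 1982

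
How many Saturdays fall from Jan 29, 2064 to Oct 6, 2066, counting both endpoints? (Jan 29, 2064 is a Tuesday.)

140

Jan 29, 2064 is a Tuesday; the first Saturday on or after it is Feb 2, 2064 (4 days later).
From Feb 2, 2064 to Oct 6, 2066: 333 + 365 + 279 = 977 days (rest of 2064, 2065, to Oct 6, 2066 in 2066).
977 ÷ 7 = 139 full weeks with remainder 4, so 139 more Saturdays after the first → 140.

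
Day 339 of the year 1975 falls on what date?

January has 31 days (339 − 31 = 308 remain).
February has 28 days (308 − 28 = 280 remain).
March has 31 days (280 − 31 = 249 remain).
April has 30 days (249 − 30 = 219 remain).
May has 31 days (219 − 31 = 188 remain).
June has 30 days (188 − 30 = 158 remain).
July has 31 days (158 − 31 = 127 remain).
August has 31 days (127 − 31 = 96 remain).
September has 30 days (96 − 30 = 66 remain).
October has 31 days (66 − 31 = 35 remain).
November has 30 days (35 − 30 = 5 remain).
5 into December → December 5.

December 5, 1975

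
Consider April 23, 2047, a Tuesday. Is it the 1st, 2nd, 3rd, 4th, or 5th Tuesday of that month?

4th

Day 23 falls in week ⌈23/7⌉ of the month.
Days 1–7 hold the 1st Tuesday, 8–14 the 2nd, 15–21 the 3rd, 22–28 the 4th, 29–31 the 5th.
23 is in the range for the 4th.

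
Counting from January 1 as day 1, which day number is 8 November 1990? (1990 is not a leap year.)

Days in months before November: 31 + 28 + 31 + 30 + 31 + 30 + 31 + 31 + 30 + 31 = 304.
Plus 8 days into November → day 312.

312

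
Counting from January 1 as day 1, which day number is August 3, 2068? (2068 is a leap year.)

216

Days in months before August: 31 + 29 + 31 + 30 + 31 + 30 + 31 = 213.
Plus 3 days into August → day 216.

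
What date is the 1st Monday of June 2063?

2063-06-04

The first Monday of June 2063 is June 4.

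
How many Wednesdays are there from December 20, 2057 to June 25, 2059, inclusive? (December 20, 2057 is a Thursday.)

December 20, 2057 is a Thursday; the first Wednesday on or after it is December 26, 2057 (6 days later).
From December 26, 2057 to June 25, 2059: 5 + 365 + 176 = 546 days (rest of 2057, 2058, to June 25, 2059 in 2059).
546 ÷ 7 = 78 full weeks with remainder 0, so 78 more Wednesdays after the first → 79.

79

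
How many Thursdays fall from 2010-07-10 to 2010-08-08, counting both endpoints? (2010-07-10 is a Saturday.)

4

2010-07-10 is a Saturday; the first Thursday on or after it is 2010-07-15 (5 days later).
From 2010-07-15 to 2010-08-08: 16 + 8 = 24 days (rest of July, August).
24 ÷ 7 = 3 full weeks with remainder 3, so 3 more Thursdays after the first → 4.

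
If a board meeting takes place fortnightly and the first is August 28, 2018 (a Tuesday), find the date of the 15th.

The 15th occurrence is 14 intervals after the first: 14 × 14 = 196 days after August 28, 2018.
August has 31 days — 3 days to the end of August leaves 193.
September has 30 days (163 left).
October has 31 days (132 left).
November has 30 days (102 left).
December has 31 days (71 left).
January has 31 days (40 left).
February has 28 days (12 left).
12 days into March → March 12, 2019.

March 12, 2019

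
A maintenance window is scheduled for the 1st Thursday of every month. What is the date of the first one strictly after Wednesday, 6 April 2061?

7 April 2061

April 2061 starts on a Friday, so its 1st Thursday is 7 April 2061 (6 days in).
7 April 2061 is after 6 April 2061, so that is the next one.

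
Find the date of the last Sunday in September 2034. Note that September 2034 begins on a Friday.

2034-09-24

September 2034 begins on a Friday, so the first Sunday is September 3 (2 days later).
September 2034 has 30 days. Adding weeks: 3, 10, 17, 24 — the last one ≤ 30 is the 24th.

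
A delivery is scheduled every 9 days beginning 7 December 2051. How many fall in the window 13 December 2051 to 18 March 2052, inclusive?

Occurrences land 9·i days after 7 December 2051 for i = 0, 1, 2, …
13 December 2051 is 6 days after the start; 6 ÷ 9 = 0 remainder 6; since the remainder is 6, round up to i = 1. First occurrence in the window: #2 on 16 December 2051 (1×9 = 9 days in).
18 March 2052 is 102 days after the start; 102 ÷ 9 = 11 remainder 3. Last occurrence in the window: #12 on 15 March 2052.
Occurrences #2 through #12: 11 in total.

11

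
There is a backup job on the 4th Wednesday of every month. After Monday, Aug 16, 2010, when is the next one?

Aug 25, 2010

Aug 2010 starts on a Sunday; its first Wednesday is the 4th, so the 4th Wednesday is the 25th — Aug 25, 2010.
Aug 25, 2010 is after Aug 16, 2010, so that is the next one.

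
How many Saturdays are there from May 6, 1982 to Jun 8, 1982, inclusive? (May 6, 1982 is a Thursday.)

5

May 6, 1982 is a Thursday; the first Saturday on or after it is May 8, 1982 (2 days later).
From May 8, 1982 to Jun 8, 1982: 23 + 8 = 31 days (rest of May, Jun).
31 ÷ 7 = 4 full weeks with remainder 3, so 4 more Saturdays after the first → 5.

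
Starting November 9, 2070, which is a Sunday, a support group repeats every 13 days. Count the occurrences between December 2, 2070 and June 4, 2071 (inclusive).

14

Occurrences land 13·i days after November 9, 2070 for i = 0, 1, 2, …
December 2, 2070 is 23 days after the start; 23 ÷ 13 = 1 remainder 10; since the remainder is 10, round up to i = 2. First occurrence in the window: #3 on December 5, 2070 (2×13 = 26 days in).
June 4, 2071 is 207 days after the start; 207 ÷ 13 = 15 remainder 12. Last occurrence in the window: #16 on May 23, 2071.
Occurrences #3 through #16: 14 in total.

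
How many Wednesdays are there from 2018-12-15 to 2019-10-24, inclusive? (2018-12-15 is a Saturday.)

2018-12-15 is a Saturday; the first Wednesday on or after it is 2018-12-19 (4 days later).
From 2018-12-19 to 2019-10-24: 12 + 31 + 28 + 31 + 30 + 31 + 30 + 31 + 31 + 30 + 24 = 309 days (rest of December, January, February, March, April, May, June, July, August, September, October).
309 ÷ 7 = 44 full weeks with remainder 1, so 44 more Wednesdays after the first → 45.

45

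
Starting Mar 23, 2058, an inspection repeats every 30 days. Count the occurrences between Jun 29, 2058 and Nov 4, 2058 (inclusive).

Occurrences land 30·i days after Mar 23, 2058 for i = 0, 1, 2, …
Jun 29, 2058 is 98 days after the start; 98 ÷ 30 = 3 remainder 8; since the remainder is 8, round up to i = 4. First occurrence in the window: #5 on Jul 21, 2058 (4×30 = 120 days in).
Nov 4, 2058 is 226 days after the start; 226 ÷ 30 = 7 remainder 16. Last occurrence in the window: #8 on Oct 19, 2058.
Occurrences #5 through #8: 4 in total.

4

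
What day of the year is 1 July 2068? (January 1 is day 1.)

183

Days in months before July: 31 + 29 + 31 + 30 + 31 + 30 = 182.
Plus 1 day into July → day 183.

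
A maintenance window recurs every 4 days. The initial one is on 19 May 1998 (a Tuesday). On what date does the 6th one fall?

8 June 1998

The 6th occurrence is 5 intervals after the first: 5 × 4 = 20 days after 19 May 1998.
May has 31 days — 12 days to the end of May leaves 8.
8 days into June → 8 June 1998.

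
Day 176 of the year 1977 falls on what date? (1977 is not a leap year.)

25 June 1977

January has 31 days (176 − 31 = 145 remain).
February has 28 days (145 − 28 = 117 remain).
March has 31 days (117 − 31 = 86 remain).
April has 30 days (86 − 30 = 56 remain).
May has 31 days (56 − 31 = 25 remain).
25 into June → June 25.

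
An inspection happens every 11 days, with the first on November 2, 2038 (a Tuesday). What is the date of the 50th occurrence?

April 24, 2040

The 50th occurrence is 49 intervals after the first: 49 × 11 = 539 days after November 2, 2038.
November has 30 days — 28 days to the end of November leaves 511.
From end of November to end of 2038 is 31 days (480 left).
2039 has 365 days (115 left).
January has 31 days (84 left).
February has 29 days (55 left).
March has 31 days (24 left).
24 days into April → April 24, 2040.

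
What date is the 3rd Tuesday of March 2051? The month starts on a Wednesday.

21 March 2051

March 2051 begins on a Wednesday, so the first Tuesday is March 7 (6 days later).
The 3rd Tuesday is 2 weeks later: 7 + 14 = 21.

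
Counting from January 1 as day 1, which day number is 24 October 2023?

297

Days in months before October: 31 + 28 + 31 + 30 + 31 + 30 + 31 + 31 + 30 = 273.
Plus 24 days into October → day 297.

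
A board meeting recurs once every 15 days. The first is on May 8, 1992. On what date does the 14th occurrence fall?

November 19, 1992

The 14th occurrence is 13 intervals after the first: 13 × 15 = 195 days after May 8, 1992.
May has 31 days — 23 days to the end of May leaves 172.
June has 30 days (142 left).
July has 31 days (111 left).
August has 31 days (80 left).
September has 30 days (50 left).
October has 31 days (19 left).
19 days into November → November 19, 1992.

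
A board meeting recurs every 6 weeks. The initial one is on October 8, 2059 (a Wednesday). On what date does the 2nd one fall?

November 19, 2059

The 2nd occurrence is 1 interval after the first: 1 × 42 = 42 days after October 8, 2059.
October has 31 days — 23 days to the end of October leaves 19.
19 days into November → November 19, 2059.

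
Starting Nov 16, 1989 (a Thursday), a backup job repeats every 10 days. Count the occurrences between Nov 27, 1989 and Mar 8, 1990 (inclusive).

10

Occurrences land 10·i days after Nov 16, 1989 for i = 0, 1, 2, …
Nov 27, 1989 is 11 days after the start; 11 ÷ 10 = 1 remainder 1; since the remainder is 1, round up to i = 2. First occurrence in the window: #3 on Dec 6, 1989 (2×10 = 20 days in).
Mar 8, 1990 is 112 days after the start; 112 ÷ 10 = 11 remainder 2. Last occurrence in the window: #12 on Mar 6, 1990.
Occurrences #3 through #12: 10 in total.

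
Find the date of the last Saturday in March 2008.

29 March 2008

The first Saturday of March 2008 is March 1.
March 2008 has 31 days. Adding weeks: 1, 8, 15, 22, 29 — the last one ≤ 31 is the 29th.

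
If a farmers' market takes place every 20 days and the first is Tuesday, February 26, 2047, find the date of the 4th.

April 27, 2047

The 4th occurrence is 3 intervals after the first: 3 × 20 = 60 days after February 26, 2047.
February has 28 days — 2 days to the end of February leaves 58.
March has 31 days (27 left).
27 days into April → April 27, 2047.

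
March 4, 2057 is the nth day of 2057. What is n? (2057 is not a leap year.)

63

Days in months before March: 31 + 28 = 59.
Plus 4 days into March → day 63.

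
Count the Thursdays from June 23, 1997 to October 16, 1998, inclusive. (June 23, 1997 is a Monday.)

69

June 23, 1997 is a Monday; the first Thursday on or after it is June 26, 1997 (3 days later).
From June 26, 1997 to October 16, 1998: 188 + 289 = 477 days (rest of 1997, to October 16, 1998 in 1998).
477 ÷ 7 = 68 full weeks with remainder 1, so 68 more Thursdays after the first → 69.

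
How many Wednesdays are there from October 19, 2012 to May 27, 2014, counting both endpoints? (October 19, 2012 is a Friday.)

October 19, 2012 is a Friday; the first Wednesday on or after it is October 24, 2012 (5 days later).
From October 24, 2012 to May 27, 2014: 68 + 365 + 147 = 580 days (rest of 2012, 2013, to May 27, 2014 in 2014).
580 ÷ 7 = 82 full weeks with remainder 6, so 82 more Wednesdays after the first → 83.

83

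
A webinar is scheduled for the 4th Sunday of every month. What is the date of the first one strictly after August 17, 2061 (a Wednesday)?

August 28, 2061

August 2061 starts on a Monday; its first Sunday is the 7th, so the 4th Sunday is the 28th — August 28, 2061.
August 28, 2061 is after August 17, 2061, so that is the next one.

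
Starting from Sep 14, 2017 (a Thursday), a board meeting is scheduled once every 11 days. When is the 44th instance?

Dec 31, 2018

The 44th occurrence is 43 intervals after the first: 43 × 11 = 473 days after Sep 14, 2017.
Sep has 30 days — 16 days to the end of Sep leaves 457.
From end of Sep to end of 2017 is 92 days (365 left).
Jan has 31 days (334 left).
Feb has 28 days (306 left).
Mar has 31 days (275 left).
Apr has 30 days (245 left).
May has 31 days (214 left).
Jun has 30 days (184 left).
Jul has 31 days (153 left).
Aug has 31 days (122 left).
Sep has 30 days (92 left).
Oct has 31 days (61 left).
Nov has 30 days (31 left).
31 days into Dec → Dec 31, 2018.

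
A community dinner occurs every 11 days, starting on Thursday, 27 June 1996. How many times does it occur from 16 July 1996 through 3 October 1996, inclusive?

7

Occurrences land 11·i days after 27 June 1996 for i = 0, 1, 2, …
16 July 1996 is 19 days after the start; 19 ÷ 11 = 1 remainder 8; since the remainder is 8, round up to i = 2. First occurrence in the window: #3 on 19 July 1996 (2×11 = 22 days in).
3 October 1996 is 98 days after the start; 98 ÷ 11 = 8 remainder 10. Last occurrence in the window: #9 on 23 September 1996.
Occurrences #3 through #9: 7 in total.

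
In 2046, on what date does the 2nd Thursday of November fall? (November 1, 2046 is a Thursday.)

November 2046 begins on a Thursday, so the first Thursday is November 1.
The 2nd Thursday is 1 weeks later: 1 + 7 = 8.

2046-11-08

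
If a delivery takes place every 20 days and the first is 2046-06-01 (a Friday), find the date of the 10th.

2046-11-28

The 10th occurrence is 9 intervals after the first: 9 × 20 = 180 days after 2046-06-01.
June has 30 days — 29 days to the end of June leaves 151.
July has 31 days (120 left).
August has 31 days (89 left).
September has 30 days (59 left).
October has 31 days (28 left).
28 days into November → 2046-11-28.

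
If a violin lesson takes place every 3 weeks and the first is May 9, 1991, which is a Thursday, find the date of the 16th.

March 19, 1992

The 16th occurrence is 15 intervals after the first: 15 × 21 = 315 days after May 9, 1991.
May has 31 days — 22 days to the end of May leaves 293.
June has 30 days (263 left).
July has 31 days (232 left).
August has 31 days (201 left).
September has 30 days (171 left).
October has 31 days (140 left).
November has 30 days (110 left).
December has 31 days (79 left).
January has 31 days (48 left).
February has 29 days (19 left).
19 days into March → March 19, 1992.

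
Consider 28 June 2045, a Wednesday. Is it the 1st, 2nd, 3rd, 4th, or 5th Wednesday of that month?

4th

Day 28 falls in week ⌈28/7⌉ of the month.
Days 1–7 hold the 1st Wednesday, 8–14 the 2nd, 15–21 the 3rd, 22–28 the 4th, 29–31 the 5th.
28 is in the range for the 4th.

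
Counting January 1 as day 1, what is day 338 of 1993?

December 4, 1993

January has 31 days (338 − 31 = 307 remain).
February has 28 days (307 − 28 = 279 remain).
March has 31 days (279 − 31 = 248 remain).
April has 30 days (248 − 30 = 218 remain).
May has 31 days (218 − 31 = 187 remain).
June has 30 days (187 − 30 = 157 remain).
July has 31 days (157 − 31 = 126 remain).
August has 31 days (126 − 31 = 95 remain).
September has 30 days (95 − 30 = 65 remain).
October has 31 days (65 − 31 = 34 remain).
November has 30 days (34 − 30 = 4 remain).
4 into December → December 4.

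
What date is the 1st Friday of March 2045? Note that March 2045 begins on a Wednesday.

March 3, 2045

March 2045 begins on a Wednesday, so the first Friday is March 3 (2 days later).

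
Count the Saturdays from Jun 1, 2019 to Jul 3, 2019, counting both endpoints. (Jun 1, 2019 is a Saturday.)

Jun 1, 2019 is a Saturday; the first Saturday on or after it is Jun 1, 2019.
From Jun 1, 2019 to Jul 3, 2019: 29 + 3 = 32 days (rest of Jun, Jul).
32 ÷ 7 = 4 full weeks with remainder 4, so 4 more Saturdays after the first → 5.

5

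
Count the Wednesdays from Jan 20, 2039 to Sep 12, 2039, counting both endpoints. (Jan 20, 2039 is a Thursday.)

Jan 20, 2039 is a Thursday; the first Wednesday on or after it is Jan 26, 2039 (6 days later).
From Jan 26, 2039 to Sep 12, 2039: 5 + 28 + 31 + 30 + 31 + 30 + 31 + 31 + 12 = 229 days (rest of Jan, Feb, Mar, Apr, May, Jun, Jul, Aug, Sep).
229 ÷ 7 = 32 full weeks with remainder 5, so 32 more Wednesdays after the first → 33.

33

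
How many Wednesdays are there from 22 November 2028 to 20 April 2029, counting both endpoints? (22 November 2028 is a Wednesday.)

22 November 2028 is a Wednesday; the first Wednesday on or after it is 22 November 2028.
From 22 November 2028 to 20 April 2029: 8 + 31 + 31 + 28 + 31 + 20 = 149 days (rest of November, December, January, February, March, April).
149 ÷ 7 = 21 full weeks with remainder 2, so 21 more Wednesdays after the first → 22.

22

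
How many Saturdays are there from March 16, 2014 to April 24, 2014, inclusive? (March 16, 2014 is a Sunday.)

March 16, 2014 is a Sunday; the first Saturday on or after it is March 22, 2014 (6 days later).
From March 22, 2014 to April 24, 2014: 9 + 24 = 33 days (rest of March, April).
33 ÷ 7 = 4 full weeks with remainder 5, so 4 more Saturdays after the first → 5.

5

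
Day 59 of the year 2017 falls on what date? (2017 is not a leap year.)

Feb 28, 2017

Jan has 31 days (59 − 31 = 28 remain).
28 into Feb → Feb 28.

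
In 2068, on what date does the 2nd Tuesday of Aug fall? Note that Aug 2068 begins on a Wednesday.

Aug 2068 begins on a Wednesday, so the first Tuesday is Aug 7 (6 days later).
The 2nd Tuesday is 1 weeks later: 7 + 7 = 14.

Aug 14, 2068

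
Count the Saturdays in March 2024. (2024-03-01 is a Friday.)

2024-03-01 is a Friday; the first Saturday on or after it is 2024-03-02 (1 day later).
From 2024-03-02 to 2024-03-31 is 31 − 2 = 29 days.
29 ÷ 7 = 4 full weeks with remainder 1, so 4 more Saturdays after the first → 5.

5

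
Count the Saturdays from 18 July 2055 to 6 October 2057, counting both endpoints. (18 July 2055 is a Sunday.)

18 July 2055 is a Sunday; the first Saturday on or after it is 24 July 2055 (6 days later).
From 24 July 2055 to 6 October 2057: 160 + 366 + 279 = 805 days (rest of 2055, 2056, to 6 October 2057 in 2057).
805 ÷ 7 = 115 full weeks with remainder 0, so 115 more Saturdays after the first → 116.

116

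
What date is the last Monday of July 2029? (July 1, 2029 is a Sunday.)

30 July 2029

July 2029 begins on a Sunday, so the first Monday is July 2 (1 day later).
July 2029 has 31 days. Adding weeks: 2, 9, 16, 23, 30 — the last one ≤ 31 is the 30th.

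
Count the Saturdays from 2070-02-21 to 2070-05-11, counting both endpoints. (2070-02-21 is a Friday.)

2070-02-21 is a Friday; the first Saturday on or after it is 2070-02-22 (1 day later).
From 2070-02-22 to 2070-05-11: 6 + 31 + 30 + 11 = 78 days (rest of February, March, April, May).
78 ÷ 7 = 11 full weeks with remainder 1, so 11 more Saturdays after the first → 12.

12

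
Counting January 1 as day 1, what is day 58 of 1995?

January has 31 days (58 − 31 = 27 remain).
27 into February → February 27.

1995-02-27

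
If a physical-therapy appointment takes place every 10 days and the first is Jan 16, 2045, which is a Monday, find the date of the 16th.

Jun 15, 2045

The 16th occurrence is 15 intervals after the first: 15 × 10 = 150 days after Jan 16, 2045.
Jan has 31 days — 15 days to the end of Jan leaves 135.
Feb has 28 days (107 left).
Mar has 31 days (76 left).
Apr has 30 days (46 left).
May has 31 days (15 left).
15 days into Jun → Jun 15, 2045.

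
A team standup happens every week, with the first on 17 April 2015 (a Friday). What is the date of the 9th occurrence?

12 June 2015

The 9th occurrence is 8 intervals after the first: 8 × 7 = 56 days after 17 April 2015.
April has 30 days — 13 days to the end of April leaves 43.
May has 31 days (12 left).
12 days into June → 12 June 2015.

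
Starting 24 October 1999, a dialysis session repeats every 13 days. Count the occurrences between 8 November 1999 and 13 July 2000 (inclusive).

Occurrences land 13·i days after 24 October 1999 for i = 0, 1, 2, …
8 November 1999 is 15 days after the start; 15 ÷ 13 = 1 remainder 2; since the remainder is 2, round up to i = 2. First occurrence in the window: #3 on 19 November 1999 (2×13 = 26 days in).
13 July 2000 is 263 days after the start; 263 ÷ 13 = 20 remainder 3. Last occurrence in the window: #21 on 10 July 2000.
Occurrences #3 through #21: 19 in total.

19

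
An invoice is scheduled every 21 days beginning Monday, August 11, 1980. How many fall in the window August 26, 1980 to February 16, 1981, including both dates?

Occurrences land 21·i days after August 11, 1980 for i = 0, 1, 2, …
August 26, 1980 is 15 days after the start; 15 ÷ 21 = 0 remainder 15; since the remainder is 15, round up to i = 1. First occurrence in the window: #2 on September 1, 1980 (1×21 = 21 days in).
February 16, 1981 is 189 days after the start; 189 ÷ 21 = 9 remainder 0. Last occurrence in the window: #10 on February 16, 1981.
Occurrences #2 through #10: 9 in total.

9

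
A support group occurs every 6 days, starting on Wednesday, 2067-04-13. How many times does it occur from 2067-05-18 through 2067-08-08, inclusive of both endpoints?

14

Occurrences land 6·i days after 2067-04-13 for i = 0, 1, 2, …
2067-05-18 is 35 days after the start; 35 ÷ 6 = 5 remainder 5; since the remainder is 5, round up to i = 6. First occurrence in the window: #7 on 2067-05-19 (6×6 = 36 days in).
2067-08-08 is 117 days after the start; 117 ÷ 6 = 19 remainder 3. Last occurrence in the window: #20 on 2067-08-05.
Occurrences #7 through #20: 14 in total.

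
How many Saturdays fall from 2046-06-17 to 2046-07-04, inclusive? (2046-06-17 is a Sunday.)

2046-06-17 is a Sunday; the first Saturday on or after it is 2046-06-23 (6 days later).
From 2046-06-23 to 2046-07-04: 7 + 4 = 11 days (rest of June, July).
11 ÷ 7 = 1 full weeks with remainder 4, so 1 more Saturdays after the first → 2.

2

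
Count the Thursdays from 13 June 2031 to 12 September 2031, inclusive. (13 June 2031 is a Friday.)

13

13 June 2031 is a Friday; the first Thursday on or after it is 19 June 2031 (6 days later).
From 19 June 2031 to 12 September 2031: 11 + 31 + 31 + 12 = 85 days (rest of June, July, August, September).
85 ÷ 7 = 12 full weeks with remainder 1, so 12 more Thursdays after the first → 13.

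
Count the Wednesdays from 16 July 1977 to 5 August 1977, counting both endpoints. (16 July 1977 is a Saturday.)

16 July 1977 is a Saturday; the first Wednesday on or after it is 20 July 1977 (4 days later).
From 20 July 1977 to 5 August 1977: 11 + 5 = 16 days (rest of July, August).
16 ÷ 7 = 2 full weeks with remainder 2, so 2 more Wednesdays after the first → 3.

3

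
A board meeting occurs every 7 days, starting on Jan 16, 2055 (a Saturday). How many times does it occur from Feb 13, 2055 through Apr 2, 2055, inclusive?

7

Occurrences land 7·i days after Jan 16, 2055 for i = 0, 1, 2, …
Feb 13, 2055 is 28 days after the start; 28 ÷ 7 = 4 remainder 0. First occurrence in the window: #5 on Feb 13, 2055 (4×7 = 28 days in).
Apr 2, 2055 is 76 days after the start; 76 ÷ 7 = 10 remainder 6. Last occurrence in the window: #11 on Mar 27, 2055.
Occurrences #5 through #11: 7 in total.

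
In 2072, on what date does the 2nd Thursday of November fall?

November 2072 begins on a Tuesday, so the first Thursday is November 3 (2 days later).
The 2nd Thursday is 1 weeks later: 3 + 7 = 10.

2072-11-10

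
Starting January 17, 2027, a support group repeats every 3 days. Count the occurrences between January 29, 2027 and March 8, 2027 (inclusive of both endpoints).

13

Occurrences land 3·i days after January 17, 2027 for i = 0, 1, 2, …
January 29, 2027 is 12 days after the start; 12 ÷ 3 = 4 remainder 0. First occurrence in the window: #5 on January 29, 2027 (4×3 = 12 days in).
March 8, 2027 is 50 days after the start; 50 ÷ 3 = 16 remainder 2. Last occurrence in the window: #17 on March 6, 2027.
Occurrences #5 through #17: 13 in total.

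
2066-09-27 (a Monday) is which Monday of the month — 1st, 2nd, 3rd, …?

4th

Day 27 falls in week ⌈27/7⌉ of the month.
Days 1–7 hold the 1st Monday, 8–14 the 2nd, 15–21 the 3rd, 22–28 the 4th, 29–31 the 5th.
27 is in the range for the 4th.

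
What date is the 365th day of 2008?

Jan has 31 days (365 − 31 = 334 remain).
Feb has 29 days (334 − 29 = 305 remain).
Mar has 31 days (305 − 31 = 274 remain).
Apr has 30 days (274 − 30 = 244 remain).
May has 31 days (244 − 31 = 213 remain).
Jun has 30 days (213 − 30 = 183 remain).
Jul has 31 days (183 − 31 = 152 remain).
Aug has 31 days (152 − 31 = 121 remain).
Sep has 30 days (121 − 30 = 91 remain).
Oct has 31 days (91 − 31 = 60 remain).
Nov has 30 days (60 − 30 = 30 remain).
30 into Dec → Dec 30.

Dec 30, 2008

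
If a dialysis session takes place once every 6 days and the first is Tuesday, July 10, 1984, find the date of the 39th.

The 39th occurrence is 38 intervals after the first: 38 × 6 = 228 days after July 10, 1984.
July has 31 days — 21 days to the end of July leaves 207.
August has 31 days (176 left).
September has 30 days (146 left).
October has 31 days (115 left).
November has 30 days (85 left).
December has 31 days (54 left).
January has 31 days (23 left).
23 days into February → February 23, 1985.

February 23, 1985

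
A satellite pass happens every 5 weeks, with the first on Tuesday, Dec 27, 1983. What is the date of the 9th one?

The 9th occurrence is 8 intervals after the first: 8 × 35 = 280 days after Dec 27, 1983.
Dec has 31 days — 4 days to the end of Dec leaves 276.
Jan has 31 days (245 left).
Feb has 29 days (216 left).
Mar has 31 days (185 left).
Apr has 30 days (155 left).
May has 31 days (124 left).
Jun has 30 days (94 left).
Jul has 31 days (63 left).
Aug has 31 days (32 left).
Sep has 30 days (2 left).
2 days into Oct → Oct 2, 1984.

Oct 2, 1984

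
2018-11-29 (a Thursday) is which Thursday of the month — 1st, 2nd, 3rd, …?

Day 29 falls in week ⌈29/7⌉ of the month.
Days 1–7 hold the 1st Thursday, 8–14 the 2nd, 15–21 the 3rd, 22–28 the 4th, 29–31 the 5th.
29 is in the range for the 5th.

5th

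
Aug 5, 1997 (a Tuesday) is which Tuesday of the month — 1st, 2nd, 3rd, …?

Day 5 falls in week ⌈5/7⌉ of the month.
Days 1–7 hold the 1st Tuesday, 8–14 the 2nd, 15–21 the 3rd, 22–28 the 4th, 29–31 the 5th.
5 is in the range for the 1st.

1st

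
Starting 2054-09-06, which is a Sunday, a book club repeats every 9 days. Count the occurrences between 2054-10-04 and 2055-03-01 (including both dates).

16

Occurrences land 9·i days after 2054-09-06 for i = 0, 1, 2, …
2054-10-04 is 28 days after the start; 28 ÷ 9 = 3 remainder 1; since the remainder is 1, round up to i = 4. First occurrence in the window: #5 on 2054-10-12 (4×9 = 36 days in).
2055-03-01 is 176 days after the start; 176 ÷ 9 = 19 remainder 5. Last occurrence in the window: #20 on 2055-02-24.
Occurrences #5 through #20: 16 in total.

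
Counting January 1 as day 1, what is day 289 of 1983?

Jan has 31 days (289 − 31 = 258 remain).
Feb has 28 days (258 − 28 = 230 remain).
Mar has 31 days (230 − 31 = 199 remain).
Apr has 30 days (199 − 30 = 169 remain).
May has 31 days (169 − 31 = 138 remain).
Jun has 30 days (138 − 30 = 108 remain).
Jul has 31 days (108 − 31 = 77 remain).
Aug has 31 days (77 − 31 = 46 remain).
Sep has 30 days (46 − 30 = 16 remain).
16 into Oct → Oct 16.

Oct 16, 1983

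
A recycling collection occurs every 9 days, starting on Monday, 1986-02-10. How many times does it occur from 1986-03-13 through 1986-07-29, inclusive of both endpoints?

15

Occurrences land 9·i days after 1986-02-10 for i = 0, 1, 2, …
1986-03-13 is 31 days after the start; 31 ÷ 9 = 3 remainder 4; since the remainder is 4, round up to i = 4. First occurrence in the window: #5 on 1986-03-18 (4×9 = 36 days in).
1986-07-29 is 169 days after the start; 169 ÷ 9 = 18 remainder 7. Last occurrence in the window: #19 on 1986-07-22.
Occurrences #5 through #19: 15 in total.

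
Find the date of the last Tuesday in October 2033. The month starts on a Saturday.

October 2033 begins on a Saturday, so the first Tuesday is October 4 (3 days later).
October 2033 has 31 days. Adding weeks: 4, 11, 18, 25 — the last one ≤ 31 is the 25th.

October 25, 2033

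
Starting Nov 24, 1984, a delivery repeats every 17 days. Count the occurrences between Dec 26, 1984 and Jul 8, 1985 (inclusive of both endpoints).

Occurrences land 17·i days after Nov 24, 1984 for i = 0, 1, 2, …
Dec 26, 1984 is 32 days after the start; 32 ÷ 17 = 1 remainder 15; since the remainder is 15, round up to i = 2. First occurrence in the window: #3 on Dec 28, 1984 (2×17 = 34 days in).
Jul 8, 1985 is 226 days after the start; 226 ÷ 17 = 13 remainder 5. Last occurrence in the window: #14 on Jul 3, 1985.
Occurrences #3 through #14: 12 in total.

12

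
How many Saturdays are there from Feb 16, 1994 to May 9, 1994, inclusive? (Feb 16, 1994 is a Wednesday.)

12

Feb 16, 1994 is a Wednesday; the first Saturday on or after it is Feb 19, 1994 (3 days later).
From Feb 19, 1994 to May 9, 1994: 9 + 31 + 30 + 9 = 79 days (rest of Feb, Mar, Apr, May).
79 ÷ 7 = 11 full weeks with remainder 2, so 11 more Saturdays after the first → 12.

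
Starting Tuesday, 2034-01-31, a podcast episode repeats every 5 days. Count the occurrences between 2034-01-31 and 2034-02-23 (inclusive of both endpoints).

5

Occurrences land 5·i days after 2034-01-31 for i = 0, 1, 2, …
The window opens on the start date, so the first occurrence inside is #1 on 2034-01-31.
2034-02-23 is 23 days after the start; 23 ÷ 5 = 4 remainder 3. Last occurrence in the window: #5 on 2034-02-20.
Occurrences #1 through #5: 5 in total.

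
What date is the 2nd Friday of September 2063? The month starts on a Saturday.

2063-09-14

September 2063 begins on a Saturday, so the first Friday is September 7 (6 days later).
The 2nd Friday is 1 weeks later: 7 + 7 = 14.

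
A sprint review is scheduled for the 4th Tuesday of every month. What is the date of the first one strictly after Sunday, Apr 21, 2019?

Apr 2019 starts on a Monday; its first Tuesday is the 2nd, so the 4th Tuesday is the 23rd — Apr 23, 2019.
Apr 23, 2019 is after Apr 21, 2019, so that is the next one.

Apr 23, 2019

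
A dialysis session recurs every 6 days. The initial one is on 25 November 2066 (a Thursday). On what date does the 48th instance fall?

The 48th occurrence is 47 intervals after the first: 47 × 6 = 282 days after 25 November 2066.
November has 30 days — 5 days to the end of November leaves 277.
December has 31 days (246 left).
January has 31 days (215 left).
February has 28 days (187 left).
March has 31 days (156 left).
April has 30 days (126 left).
May has 31 days (95 left).
June has 30 days (65 left).
July has 31 days (34 left).
August has 31 days (3 left).
3 days into September → 3 September 2067.

3 September 2067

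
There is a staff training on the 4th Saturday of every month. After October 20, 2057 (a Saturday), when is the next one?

October 2057 starts on a Monday; its first Saturday is the 6th, so the 4th Saturday is the 27th — October 27, 2057.
October 27, 2057 is after October 20, 2057, so that is the next one.

October 27, 2057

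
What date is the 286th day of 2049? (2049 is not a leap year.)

October 13, 2049

January has 31 days (286 − 31 = 255 remain).
February has 28 days (255 − 28 = 227 remain).
March has 31 days (227 − 31 = 196 remain).
April has 30 days (196 − 30 = 166 remain).
May has 31 days (166 − 31 = 135 remain).
June has 30 days (135 − 30 = 105 remain).
July has 31 days (105 − 31 = 74 remain).
August has 31 days (74 − 31 = 43 remain).
September has 30 days (43 − 30 = 13 remain).
13 into October → October 13.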